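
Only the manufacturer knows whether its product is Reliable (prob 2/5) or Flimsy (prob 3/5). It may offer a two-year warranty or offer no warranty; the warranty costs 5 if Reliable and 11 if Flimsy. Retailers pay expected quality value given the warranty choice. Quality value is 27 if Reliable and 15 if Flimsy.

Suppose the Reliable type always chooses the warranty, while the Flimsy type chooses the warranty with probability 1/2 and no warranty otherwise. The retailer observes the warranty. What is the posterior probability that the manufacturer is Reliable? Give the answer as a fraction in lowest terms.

4/7

P(the warranty) = (2/5)·1 + (3/5)·(1/2) = 7/10.
By Bayes' rule, P(Reliable | the warranty) = (2/5) / (7/10) = 4/7.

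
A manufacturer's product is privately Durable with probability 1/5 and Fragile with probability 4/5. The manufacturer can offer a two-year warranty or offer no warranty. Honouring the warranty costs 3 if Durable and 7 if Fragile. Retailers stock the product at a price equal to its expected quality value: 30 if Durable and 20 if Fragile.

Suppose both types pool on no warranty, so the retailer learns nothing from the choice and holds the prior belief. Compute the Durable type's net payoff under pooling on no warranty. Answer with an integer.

Pooled price = 1/5·30 + 4/5·20 = 22.
Durable pays no cost for no warranty, so net payoff = 22.

22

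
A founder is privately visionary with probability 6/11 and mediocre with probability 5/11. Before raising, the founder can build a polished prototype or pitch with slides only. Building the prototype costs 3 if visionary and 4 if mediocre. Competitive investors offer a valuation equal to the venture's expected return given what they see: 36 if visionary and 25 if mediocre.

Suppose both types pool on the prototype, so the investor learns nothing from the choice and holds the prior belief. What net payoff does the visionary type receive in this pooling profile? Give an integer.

28

Pooled valuation = 6/11·36 + 5/11·25 = 31.
visionary pays cost 3 for the prototype, so net payoff = 31 − 3 = 28.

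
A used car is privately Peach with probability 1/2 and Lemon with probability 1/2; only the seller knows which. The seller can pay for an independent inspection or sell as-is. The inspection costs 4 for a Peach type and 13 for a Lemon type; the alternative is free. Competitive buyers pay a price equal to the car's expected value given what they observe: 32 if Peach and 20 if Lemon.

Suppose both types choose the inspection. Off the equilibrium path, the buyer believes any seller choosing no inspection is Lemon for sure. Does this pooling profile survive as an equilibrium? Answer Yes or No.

No

On path, the buyer holds the prior and pays 1/2·32 + 1/2·20 = 26. Off path (no inspection), believing Lemon, it pays 20.
Peach: the inspection nets 26 − 4 = 22; no inspection nets 20. Peach stays.
Lemon: the inspection nets 26 − 13 = 13; no inspection nets 20. Lemon would deviate.
A type deviates, so pooling fails.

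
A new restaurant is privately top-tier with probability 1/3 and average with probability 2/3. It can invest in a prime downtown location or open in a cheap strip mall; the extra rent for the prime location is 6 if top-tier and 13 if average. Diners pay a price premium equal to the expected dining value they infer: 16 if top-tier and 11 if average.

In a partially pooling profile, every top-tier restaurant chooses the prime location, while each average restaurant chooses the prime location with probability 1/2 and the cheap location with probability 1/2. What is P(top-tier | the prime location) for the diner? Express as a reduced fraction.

1/2

P(the prime location) = (1/3)·1 + (2/3)·(1/2) = 2/3.
By Bayes' rule, P(top-tier | the prime location) = (1/3) / (2/3) = 1/2.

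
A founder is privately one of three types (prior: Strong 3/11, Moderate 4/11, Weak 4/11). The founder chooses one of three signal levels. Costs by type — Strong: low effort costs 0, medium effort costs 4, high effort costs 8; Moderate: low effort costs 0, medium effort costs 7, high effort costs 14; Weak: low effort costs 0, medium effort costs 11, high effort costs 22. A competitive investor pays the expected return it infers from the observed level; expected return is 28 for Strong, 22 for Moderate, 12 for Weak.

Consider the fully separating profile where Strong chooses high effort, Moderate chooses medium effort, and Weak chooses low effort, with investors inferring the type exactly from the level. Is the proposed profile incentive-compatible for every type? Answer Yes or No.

Yes

Separating valuations: high effort → 28, medium effort → 22, low effort → 12.
Strong (assigned high effort): low effort: 12 − 0 = 12; medium effort: 22 − 4 = 18; high effort: 28 − 8 = 20. Strong stays.
Moderate (assigned medium effort): low effort: 12 − 0 = 12; medium effort: 22 − 7 = 15; high effort: 28 − 14 = 14. Moderate stays.
Weak (assigned low effort): low effort: 12 − 0 = 12; medium effort: 22 − 11 = 11; high effort: 28 − 22 = 6. Weak stays.
Every type prefers its assigned level; separation holds.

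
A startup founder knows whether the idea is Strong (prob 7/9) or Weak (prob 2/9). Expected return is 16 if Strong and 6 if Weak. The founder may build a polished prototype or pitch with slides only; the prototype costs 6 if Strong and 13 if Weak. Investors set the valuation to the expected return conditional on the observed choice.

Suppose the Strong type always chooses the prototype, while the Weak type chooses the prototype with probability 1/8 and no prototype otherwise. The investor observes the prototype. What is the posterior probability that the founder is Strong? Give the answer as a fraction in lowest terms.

28/29

P(the prototype) = (7/9)·1 + (2/9)·(1/8) = 29/36.
By Bayes' rule, P(Strong | the prototype) = (7/9) / (29/36) = 28/29.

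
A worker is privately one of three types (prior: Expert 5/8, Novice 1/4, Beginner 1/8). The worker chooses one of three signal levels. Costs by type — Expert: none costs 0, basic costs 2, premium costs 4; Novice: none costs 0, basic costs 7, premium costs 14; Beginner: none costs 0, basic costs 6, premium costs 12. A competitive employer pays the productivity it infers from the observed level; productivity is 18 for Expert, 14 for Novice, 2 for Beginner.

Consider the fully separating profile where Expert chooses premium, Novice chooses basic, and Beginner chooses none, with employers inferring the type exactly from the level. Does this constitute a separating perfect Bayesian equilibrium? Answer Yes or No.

No

Separating wages: premium → 18, basic → 14, none → 2.
Expert (assigned premium): none: 2 − 0 = 2; basic: 14 − 2 = 12; premium: 18 − 4 = 14. Expert stays.
Novice (assigned basic): none: 2 − 0 = 2; basic: 14 − 7 = 7; premium: 18 − 14 = 4. Novice stays.
Beginner (assigned none): none: 2 − 0 = 2; basic: 14 − 6 = 8; premium: 18 − 12 = 6. Beginner prefers basic.
At least one type deviates; the separating profile fails.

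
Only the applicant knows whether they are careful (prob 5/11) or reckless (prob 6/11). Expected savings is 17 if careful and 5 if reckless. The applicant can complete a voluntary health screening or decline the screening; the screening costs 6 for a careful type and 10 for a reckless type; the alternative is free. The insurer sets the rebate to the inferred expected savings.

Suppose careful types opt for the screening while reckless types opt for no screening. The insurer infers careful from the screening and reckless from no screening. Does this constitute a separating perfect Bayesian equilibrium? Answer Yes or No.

Under these beliefs, the screening earns rebate 17 and no screening earns rebate 5.
careful: the screening nets 17 − 6 = 11; no screening nets 5. careful prefers the screening.
reckless: the screening nets 17 − 10 = 7; no screening nets 5. reckless would deviate to the screening.
reckless has a profitable deviation, so the profile is not an equilibrium.

No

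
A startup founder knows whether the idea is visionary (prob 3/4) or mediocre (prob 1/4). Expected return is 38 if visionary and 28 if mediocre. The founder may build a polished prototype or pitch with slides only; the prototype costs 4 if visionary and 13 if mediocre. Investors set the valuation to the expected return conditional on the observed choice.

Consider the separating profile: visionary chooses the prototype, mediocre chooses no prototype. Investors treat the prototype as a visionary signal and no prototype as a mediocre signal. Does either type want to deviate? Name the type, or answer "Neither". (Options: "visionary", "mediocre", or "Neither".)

The prototype pays 38; no prototype pays 28.
visionary: assigned the prototype, nets 38 − 4 = 34; deviating to no prototype nets 28.
mediocre: assigned no prototype, nets 28; deviating to the prototype nets 38 − 13 = 25.
Both types strictly prefer their assigned action; no profitable deviation.

Neither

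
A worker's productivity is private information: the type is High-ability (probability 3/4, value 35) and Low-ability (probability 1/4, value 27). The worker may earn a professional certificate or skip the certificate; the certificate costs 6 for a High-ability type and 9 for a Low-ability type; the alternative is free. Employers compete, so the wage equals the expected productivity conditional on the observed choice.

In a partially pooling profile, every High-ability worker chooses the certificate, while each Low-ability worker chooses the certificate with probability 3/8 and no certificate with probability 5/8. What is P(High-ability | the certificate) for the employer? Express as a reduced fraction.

8/9

P(the certificate) = (3/4)·1 + (1/4)·(3/8) = 27/32.
By Bayes' rule, P(High-ability | the certificate) = (3/4) / (27/32) = 8/9.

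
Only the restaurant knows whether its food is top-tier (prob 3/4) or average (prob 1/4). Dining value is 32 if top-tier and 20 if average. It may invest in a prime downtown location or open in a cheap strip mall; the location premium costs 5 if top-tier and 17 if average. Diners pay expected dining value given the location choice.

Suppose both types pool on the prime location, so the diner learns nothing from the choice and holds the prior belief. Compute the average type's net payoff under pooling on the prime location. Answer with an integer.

Pooled price premium = 3/4·32 + 1/4·20 = 29.
average pays cost 17 for the prime location, so net payoff = 29 − 17 = 12.

12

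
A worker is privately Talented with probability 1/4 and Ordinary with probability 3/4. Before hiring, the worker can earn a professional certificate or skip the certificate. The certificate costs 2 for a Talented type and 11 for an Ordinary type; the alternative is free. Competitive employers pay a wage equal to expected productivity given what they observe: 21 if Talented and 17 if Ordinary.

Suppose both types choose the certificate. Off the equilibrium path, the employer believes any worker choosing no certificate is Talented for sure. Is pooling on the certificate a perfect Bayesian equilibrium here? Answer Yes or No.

On path, the employer holds the prior and pays 1/4·21 + 3/4·17 = 18. Off path (no certificate), believing Talented, it pays 21.
Talented: the certificate nets 18 − 2 = 16; no certificate nets 21. Talented would deviate.
Ordinary: the certificate nets 18 − 11 = 7; no certificate nets 21. Ordinary would deviate.
A type deviates, so pooling fails.

No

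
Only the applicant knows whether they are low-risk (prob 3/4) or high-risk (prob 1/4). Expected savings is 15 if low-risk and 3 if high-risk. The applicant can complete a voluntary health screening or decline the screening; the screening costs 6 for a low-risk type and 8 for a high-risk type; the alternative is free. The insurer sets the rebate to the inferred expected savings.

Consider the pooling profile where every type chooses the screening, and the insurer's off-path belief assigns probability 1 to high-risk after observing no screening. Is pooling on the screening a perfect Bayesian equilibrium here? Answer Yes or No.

On path, the insurer holds the prior and pays 3/4·15 + 1/4·3 = 12. Off path (no screening), believing high-risk, it pays 3.
low-risk: the screening nets 12 − 6 = 6; no screening nets 3. low-risk stays.
high-risk: the screening nets 12 − 8 = 4; no screening nets 3. high-risk stays.
No type deviates, so pooling is sustained.

Yes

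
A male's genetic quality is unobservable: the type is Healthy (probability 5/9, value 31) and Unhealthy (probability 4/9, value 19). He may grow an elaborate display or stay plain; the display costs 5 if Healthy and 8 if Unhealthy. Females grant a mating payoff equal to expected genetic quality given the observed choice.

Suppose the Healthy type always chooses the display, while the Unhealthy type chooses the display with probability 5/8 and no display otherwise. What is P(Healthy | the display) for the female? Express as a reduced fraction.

2/3

P(the display) = (5/9)·1 + (4/9)·(5/8) = 5/6.
By Bayes' rule, P(Healthy | the display) = (5/9) / (5/6) = 2/3.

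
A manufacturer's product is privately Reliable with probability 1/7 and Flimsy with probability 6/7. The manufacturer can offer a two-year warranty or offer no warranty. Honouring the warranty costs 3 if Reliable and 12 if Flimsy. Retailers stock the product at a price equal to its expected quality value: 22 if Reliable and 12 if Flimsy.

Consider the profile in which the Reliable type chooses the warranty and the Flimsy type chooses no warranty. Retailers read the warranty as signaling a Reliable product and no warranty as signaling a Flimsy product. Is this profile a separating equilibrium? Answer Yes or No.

Under these beliefs, the warranty earns price 22 and no warranty earns price 12.
Reliable: the warranty nets 22 − 3 = 19; no warranty nets 12. Reliable prefers the warranty.
Flimsy: the warranty nets 22 − 12 = 10; no warranty nets 12. Flimsy prefers no warranty.
Neither type deviates, so the separating profile is an equilibrium.

Yes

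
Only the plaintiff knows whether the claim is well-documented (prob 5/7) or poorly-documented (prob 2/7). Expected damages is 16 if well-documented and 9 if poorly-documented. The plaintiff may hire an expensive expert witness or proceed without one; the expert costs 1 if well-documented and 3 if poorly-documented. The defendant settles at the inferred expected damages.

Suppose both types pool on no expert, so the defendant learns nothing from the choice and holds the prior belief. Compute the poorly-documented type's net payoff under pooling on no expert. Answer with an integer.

14

Pooled settlement = 5/7·16 + 2/7·9 = 14.
poorly-documented pays no cost for no expert, so net payoff = 14.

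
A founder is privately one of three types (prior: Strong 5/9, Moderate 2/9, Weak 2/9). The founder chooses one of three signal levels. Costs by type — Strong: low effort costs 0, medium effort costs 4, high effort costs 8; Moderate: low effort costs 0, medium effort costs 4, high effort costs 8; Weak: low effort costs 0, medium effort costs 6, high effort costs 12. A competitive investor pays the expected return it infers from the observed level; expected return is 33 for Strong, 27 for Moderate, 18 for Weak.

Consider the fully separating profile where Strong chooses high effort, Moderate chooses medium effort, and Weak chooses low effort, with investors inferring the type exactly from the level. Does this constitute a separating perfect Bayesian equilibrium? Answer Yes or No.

Separating valuations: high effort → 33, medium effort → 27, low effort → 18.
Strong (assigned high effort): low effort: 18 − 0 = 18; medium effort: 27 − 4 = 23; high effort: 33 − 8 = 25. Strong stays.
Moderate (assigned medium effort): low effort: 18 − 0 = 18; medium effort: 27 − 4 = 23; high effort: 33 − 8 = 25. Moderate prefers high effort.
Weak (assigned low effort): low effort: 18 − 0 = 18; medium effort: 27 − 6 = 21; high effort: 33 − 12 = 21. Weak prefers medium effort.
At least one type deviates; the separating profile fails.

No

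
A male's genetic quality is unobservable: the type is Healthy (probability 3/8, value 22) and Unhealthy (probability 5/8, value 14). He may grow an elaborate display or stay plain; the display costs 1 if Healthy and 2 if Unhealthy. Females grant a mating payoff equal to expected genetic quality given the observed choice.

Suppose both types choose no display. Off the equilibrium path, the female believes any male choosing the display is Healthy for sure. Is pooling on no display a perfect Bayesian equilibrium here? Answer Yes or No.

On path, the female holds the prior and pays 3/8·22 + 5/8·14 = 17. Off path (the display), believing Healthy, it pays 22.
Healthy: no display nets 17; the display nets 22 − 1 = 21. Healthy would deviate.
Unhealthy: no display nets 17; the display nets 22 − 2 = 20. Unhealthy would deviate.
A type deviates, so pooling fails.

No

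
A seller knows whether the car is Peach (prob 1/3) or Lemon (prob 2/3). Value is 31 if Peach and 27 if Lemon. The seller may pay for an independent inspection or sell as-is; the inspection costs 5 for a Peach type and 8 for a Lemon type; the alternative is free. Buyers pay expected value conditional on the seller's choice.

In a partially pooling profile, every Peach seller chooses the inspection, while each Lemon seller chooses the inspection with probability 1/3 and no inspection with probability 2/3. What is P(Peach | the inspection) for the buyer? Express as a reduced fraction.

3/5

P(the inspection) = (1/3)·1 + (2/3)·(1/3) = 5/9.
By Bayes' rule, P(Peach | the inspection) = (1/3) / (5/9) = 3/5.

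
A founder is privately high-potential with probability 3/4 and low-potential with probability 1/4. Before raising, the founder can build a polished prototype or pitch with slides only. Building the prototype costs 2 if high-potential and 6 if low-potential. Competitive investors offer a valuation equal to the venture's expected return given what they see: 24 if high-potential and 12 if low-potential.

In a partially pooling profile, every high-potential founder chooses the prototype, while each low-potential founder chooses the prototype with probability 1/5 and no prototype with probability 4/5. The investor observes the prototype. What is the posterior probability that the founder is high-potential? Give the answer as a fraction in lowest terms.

P(the prototype) = (3/4)·1 + (1/4)·(1/5) = 4/5.
By Bayes' rule, P(high-potential | the prototype) = (3/4) / (4/5) = 15/16.

15/16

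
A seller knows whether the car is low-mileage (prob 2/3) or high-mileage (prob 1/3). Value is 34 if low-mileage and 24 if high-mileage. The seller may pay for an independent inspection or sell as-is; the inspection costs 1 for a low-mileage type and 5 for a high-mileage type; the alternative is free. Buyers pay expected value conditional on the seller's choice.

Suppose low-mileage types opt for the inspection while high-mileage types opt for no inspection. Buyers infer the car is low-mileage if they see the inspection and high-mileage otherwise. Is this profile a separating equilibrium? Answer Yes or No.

Under these beliefs, the inspection earns price 34 and no inspection earns price 24.
low-mileage: the inspection nets 34 − 1 = 33; no inspection nets 24. low-mileage prefers the inspection.
high-mileage: the inspection nets 34 − 5 = 29; no inspection nets 24. high-mileage would deviate to the inspection.
high-mileage has a profitable deviation, so the profile is not an equilibrium.

No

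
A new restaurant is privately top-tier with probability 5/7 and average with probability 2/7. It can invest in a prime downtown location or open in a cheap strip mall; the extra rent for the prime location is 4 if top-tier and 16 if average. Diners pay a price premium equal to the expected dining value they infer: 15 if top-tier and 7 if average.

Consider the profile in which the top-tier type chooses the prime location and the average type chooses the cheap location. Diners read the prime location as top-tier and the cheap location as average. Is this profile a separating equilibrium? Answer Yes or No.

Under these beliefs, the prime location earns price premium 15 and the cheap location earns price premium 7.
top-tier: the prime location nets 15 − 4 = 11; the cheap location nets 7. top-tier prefers the prime location.
average: the prime location nets 15 − 16 = -1; the cheap location nets 7. average prefers the cheap location.
Neither type deviates, so the separating profile is an equilibrium.

Yes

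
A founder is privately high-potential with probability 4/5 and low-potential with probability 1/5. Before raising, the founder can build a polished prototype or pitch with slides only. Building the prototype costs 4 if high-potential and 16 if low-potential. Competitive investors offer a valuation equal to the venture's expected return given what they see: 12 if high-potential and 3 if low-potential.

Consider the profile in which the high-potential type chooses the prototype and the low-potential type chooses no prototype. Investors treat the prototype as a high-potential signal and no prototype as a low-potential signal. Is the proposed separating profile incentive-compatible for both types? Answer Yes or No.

Yes

Under these beliefs, the prototype earns valuation 12 and no prototype earns valuation 3.
high-potential: the prototype nets 12 − 4 = 8; no prototype nets 3. high-potential prefers the prototype.
low-potential: the prototype nets 12 − 16 = -4; no prototype nets 3. low-potential prefers no prototype.
Neither type deviates, so the separating profile is an equilibrium.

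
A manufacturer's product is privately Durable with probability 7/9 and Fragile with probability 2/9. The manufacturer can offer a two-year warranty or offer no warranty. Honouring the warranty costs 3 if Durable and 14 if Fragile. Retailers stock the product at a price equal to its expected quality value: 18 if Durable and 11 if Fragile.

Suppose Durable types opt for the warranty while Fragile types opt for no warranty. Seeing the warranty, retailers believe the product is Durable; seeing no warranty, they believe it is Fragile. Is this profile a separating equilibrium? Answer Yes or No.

Yes

Under these beliefs, the warranty earns price 18 and no warranty earns price 11.
Durable: the warranty nets 18 − 3 = 15; no warranty nets 11. Durable prefers the warranty.
Fragile: the warranty nets 18 − 14 = 4; no warranty nets 11. Fragile prefers no warranty.
Neither type deviates, so the separating profile is an equilibrium.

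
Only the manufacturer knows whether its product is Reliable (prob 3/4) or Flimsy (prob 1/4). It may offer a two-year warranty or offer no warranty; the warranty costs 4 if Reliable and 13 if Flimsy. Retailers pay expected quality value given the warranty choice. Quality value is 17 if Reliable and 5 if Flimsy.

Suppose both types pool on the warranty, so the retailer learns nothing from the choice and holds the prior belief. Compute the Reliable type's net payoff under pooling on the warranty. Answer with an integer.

10

Pooled price = 3/4·17 + 1/4·5 = 14.
Reliable pays cost 4 for the warranty, so net payoff = 14 − 4 = 10.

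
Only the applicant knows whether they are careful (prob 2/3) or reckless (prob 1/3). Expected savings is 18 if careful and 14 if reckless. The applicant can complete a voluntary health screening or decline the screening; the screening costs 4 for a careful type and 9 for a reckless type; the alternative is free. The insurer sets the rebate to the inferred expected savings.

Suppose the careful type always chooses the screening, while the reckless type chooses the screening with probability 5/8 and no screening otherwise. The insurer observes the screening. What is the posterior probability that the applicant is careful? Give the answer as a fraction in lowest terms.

16/21

P(the screening) = (2/3)·1 + (1/3)·(5/8) = 7/8.
By Bayes' rule, P(careful | the screening) = (2/3) / (7/8) = 16/21.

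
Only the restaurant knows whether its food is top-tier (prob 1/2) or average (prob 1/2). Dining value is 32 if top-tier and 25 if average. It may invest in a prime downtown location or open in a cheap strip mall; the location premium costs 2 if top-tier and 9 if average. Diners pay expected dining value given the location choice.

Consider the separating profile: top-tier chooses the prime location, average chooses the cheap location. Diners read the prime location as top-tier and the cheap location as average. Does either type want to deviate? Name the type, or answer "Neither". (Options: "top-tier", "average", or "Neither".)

The prime location pays 32; the cheap location pays 25.
top-tier: assigned the prime location, nets 32 − 2 = 30; deviating to the cheap location nets 25.
average: assigned the cheap location, nets 25; deviating to the prime location nets 32 − 9 = 23.
Both types strictly prefer their assigned action; no profitable deviation.

Neither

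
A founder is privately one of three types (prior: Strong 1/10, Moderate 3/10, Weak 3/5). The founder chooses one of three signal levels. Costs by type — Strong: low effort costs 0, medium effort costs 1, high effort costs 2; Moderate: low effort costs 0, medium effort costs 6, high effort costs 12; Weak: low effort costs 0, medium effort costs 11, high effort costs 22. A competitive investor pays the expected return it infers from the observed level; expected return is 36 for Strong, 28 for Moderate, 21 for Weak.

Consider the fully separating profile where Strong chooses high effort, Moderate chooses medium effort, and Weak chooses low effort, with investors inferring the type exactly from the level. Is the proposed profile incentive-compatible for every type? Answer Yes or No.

Separating valuations: high effort → 36, medium effort → 28, low effort → 21.
Strong (assigned high effort): low effort: 21 − 0 = 21; medium effort: 28 − 1 = 27; high effort: 36 − 2 = 34. Strong stays.
Moderate (assigned medium effort): low effort: 21 − 0 = 21; medium effort: 28 − 6 = 22; high effort: 36 − 12 = 24. Moderate prefers high effort.
Weak (assigned low effort): low effort: 21 − 0 = 21; medium effort: 28 − 11 = 17; high effort: 36 − 22 = 14. Weak stays.
At least one type deviates; the separating profile fails.

No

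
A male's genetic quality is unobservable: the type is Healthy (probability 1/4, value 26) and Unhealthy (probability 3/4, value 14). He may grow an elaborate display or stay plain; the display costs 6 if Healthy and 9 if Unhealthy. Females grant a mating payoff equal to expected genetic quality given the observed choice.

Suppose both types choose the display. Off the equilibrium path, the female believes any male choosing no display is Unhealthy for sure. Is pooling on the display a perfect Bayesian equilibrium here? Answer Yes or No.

On path, the female holds the prior and pays 1/4·26 + 3/4·14 = 17. Off path (no display), believing Unhealthy, it pays 14.
Healthy: the display nets 17 − 6 = 11; no display nets 14. Healthy would deviate.
Unhealthy: the display nets 17 − 9 = 8; no display nets 14. Unhealthy would deviate.
A type deviates, so pooling fails.

No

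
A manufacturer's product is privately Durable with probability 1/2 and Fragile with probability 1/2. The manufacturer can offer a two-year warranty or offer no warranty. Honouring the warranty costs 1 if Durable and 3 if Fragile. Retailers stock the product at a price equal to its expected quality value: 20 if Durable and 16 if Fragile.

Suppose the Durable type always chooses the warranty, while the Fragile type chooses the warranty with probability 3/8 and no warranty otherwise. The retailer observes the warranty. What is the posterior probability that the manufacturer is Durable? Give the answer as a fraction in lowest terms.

P(the warranty) = (1/2)·1 + (1/2)·(3/8) = 11/16.
By Bayes' rule, P(Durable | the warranty) = (1/2) / (11/16) = 8/11.

8/11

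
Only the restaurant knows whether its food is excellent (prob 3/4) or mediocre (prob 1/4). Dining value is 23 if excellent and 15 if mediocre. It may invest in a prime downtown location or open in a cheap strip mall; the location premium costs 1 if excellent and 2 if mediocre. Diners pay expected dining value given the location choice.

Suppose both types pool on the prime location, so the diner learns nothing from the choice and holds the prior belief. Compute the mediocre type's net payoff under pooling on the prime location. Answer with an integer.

Pooled price premium = 3/4·23 + 1/4·15 = 21.
mediocre pays cost 2 for the prime location, so net payoff = 21 − 2 = 19.

19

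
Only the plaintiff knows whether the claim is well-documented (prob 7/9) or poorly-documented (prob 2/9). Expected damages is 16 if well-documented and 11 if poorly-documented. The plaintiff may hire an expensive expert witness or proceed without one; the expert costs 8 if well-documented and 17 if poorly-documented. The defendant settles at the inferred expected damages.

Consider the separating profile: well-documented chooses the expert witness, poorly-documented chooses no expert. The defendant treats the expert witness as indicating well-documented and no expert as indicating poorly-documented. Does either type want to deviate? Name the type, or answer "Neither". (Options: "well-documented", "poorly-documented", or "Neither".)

The expert witness pays 16; no expert pays 11.
well-documented: assigned the expert witness, nets 16 − 8 = 8; deviating to no expert nets 11.
poorly-documented: assigned no expert, nets 11; deviating to the expert witness nets 16 − 17 = -1.
The well-documented type gains 3 by deviating.

well-documented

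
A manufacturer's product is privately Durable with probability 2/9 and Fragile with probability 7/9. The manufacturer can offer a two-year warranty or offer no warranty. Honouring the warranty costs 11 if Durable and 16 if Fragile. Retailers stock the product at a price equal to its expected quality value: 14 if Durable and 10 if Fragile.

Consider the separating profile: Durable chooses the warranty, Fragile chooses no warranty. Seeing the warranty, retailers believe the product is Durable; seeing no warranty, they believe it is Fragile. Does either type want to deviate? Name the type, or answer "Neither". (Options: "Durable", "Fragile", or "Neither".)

Durable

The warranty pays 14; no warranty pays 10.
Durable: assigned the warranty, nets 14 − 11 = 3; deviating to no warranty nets 10.
Fragile: assigned no warranty, nets 10; deviating to the warranty nets 14 − 16 = -2.
The Durable type gains 7 by deviating.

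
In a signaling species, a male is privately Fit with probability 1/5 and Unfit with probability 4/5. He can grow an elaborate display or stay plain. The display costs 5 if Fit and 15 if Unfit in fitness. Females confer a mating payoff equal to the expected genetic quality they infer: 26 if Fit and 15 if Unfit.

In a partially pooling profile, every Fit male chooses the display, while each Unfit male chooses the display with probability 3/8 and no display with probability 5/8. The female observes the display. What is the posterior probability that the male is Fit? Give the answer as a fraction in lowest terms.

P(the display) = (1/5)·1 + (4/5)·(3/8) = 1/2.
By Bayes' rule, P(Fit | the display) = (1/5) / (1/2) = 2/5.

2/5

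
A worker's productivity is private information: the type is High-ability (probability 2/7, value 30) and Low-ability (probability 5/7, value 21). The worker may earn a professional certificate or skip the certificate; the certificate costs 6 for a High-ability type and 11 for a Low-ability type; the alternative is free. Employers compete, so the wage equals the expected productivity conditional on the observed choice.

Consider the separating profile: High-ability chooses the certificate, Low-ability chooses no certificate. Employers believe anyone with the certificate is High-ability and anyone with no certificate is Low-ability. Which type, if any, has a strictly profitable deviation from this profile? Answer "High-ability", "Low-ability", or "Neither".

The certificate pays 30; no certificate pays 21.
High-ability: assigned the certificate, nets 30 − 6 = 24; deviating to no certificate nets 21.
Low-ability: assigned no certificate, nets 21; deviating to the certificate nets 30 − 11 = 19.
Both types strictly prefer their assigned action; no profitable deviation.

Neither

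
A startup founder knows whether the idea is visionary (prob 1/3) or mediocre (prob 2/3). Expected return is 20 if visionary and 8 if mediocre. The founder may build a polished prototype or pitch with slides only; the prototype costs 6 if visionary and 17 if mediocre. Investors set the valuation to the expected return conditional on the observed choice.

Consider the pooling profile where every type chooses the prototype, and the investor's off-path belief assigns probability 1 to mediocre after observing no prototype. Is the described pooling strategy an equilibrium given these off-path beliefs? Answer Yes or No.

On path, the investor holds the prior and pays 1/3·20 + 2/3·8 = 12. Off path (no prototype), believing mediocre, it pays 8.
visionary: the prototype nets 12 − 6 = 6; no prototype nets 8. visionary would deviate.
mediocre: the prototype nets 12 − 17 = -5; no prototype nets 8. mediocre would deviate.
A type deviates, so pooling fails.

No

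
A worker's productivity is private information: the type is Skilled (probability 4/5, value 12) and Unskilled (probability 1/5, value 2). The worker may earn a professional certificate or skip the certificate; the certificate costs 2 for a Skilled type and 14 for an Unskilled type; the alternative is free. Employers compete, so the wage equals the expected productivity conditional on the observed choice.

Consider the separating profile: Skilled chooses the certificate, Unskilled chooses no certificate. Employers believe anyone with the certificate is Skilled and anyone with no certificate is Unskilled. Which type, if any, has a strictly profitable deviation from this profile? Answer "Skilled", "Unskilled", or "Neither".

Neither

The certificate pays 12; no certificate pays 2.
Skilled: assigned the certificate, nets 12 − 2 = 10; deviating to no certificate nets 2.
Unskilled: assigned no certificate, nets 2; deviating to the certificate nets 12 − 14 = -2.
Both types strictly prefer their assigned action; no profitable deviation.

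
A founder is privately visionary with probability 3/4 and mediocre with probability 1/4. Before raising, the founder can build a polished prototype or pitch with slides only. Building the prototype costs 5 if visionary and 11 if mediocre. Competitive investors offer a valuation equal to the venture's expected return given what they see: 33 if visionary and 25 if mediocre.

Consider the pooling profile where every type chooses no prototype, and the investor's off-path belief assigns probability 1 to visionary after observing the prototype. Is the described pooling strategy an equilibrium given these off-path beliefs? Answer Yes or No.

On path, the investor holds the prior and pays 3/4·33 + 1/4·25 = 31. Off path (the prototype), believing visionary, it pays 33.
visionary: no prototype nets 31; the prototype nets 33 − 5 = 28. visionary stays.
mediocre: no prototype nets 31; the prototype nets 33 − 11 = 22. mediocre stays.
No type deviates, so pooling is sustained.

Yes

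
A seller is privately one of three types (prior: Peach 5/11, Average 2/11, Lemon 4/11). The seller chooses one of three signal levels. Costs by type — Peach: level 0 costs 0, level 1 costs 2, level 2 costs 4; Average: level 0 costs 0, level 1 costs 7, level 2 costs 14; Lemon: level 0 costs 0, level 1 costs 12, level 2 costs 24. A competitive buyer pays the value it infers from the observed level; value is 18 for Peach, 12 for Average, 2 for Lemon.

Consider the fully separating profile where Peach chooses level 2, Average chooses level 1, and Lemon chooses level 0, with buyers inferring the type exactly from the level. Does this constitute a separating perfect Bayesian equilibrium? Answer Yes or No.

Separating prices: level 2 → 18, level 1 → 12, level 0 → 2.
Peach (assigned level 2): level 0: 2 − 0 = 2; level 1: 12 − 2 = 10; level 2: 18 − 4 = 14. Peach stays.
Average (assigned level 1): level 0: 2 − 0 = 2; level 1: 12 − 7 = 5; level 2: 18 − 14 = 4. Average stays.
Lemon (assigned level 0): level 0: 2 − 0 = 2; level 1: 12 − 12 = 0; level 2: 18 − 24 = -6. Lemon stays.
Every type prefers its assigned level; separation holds.

Yes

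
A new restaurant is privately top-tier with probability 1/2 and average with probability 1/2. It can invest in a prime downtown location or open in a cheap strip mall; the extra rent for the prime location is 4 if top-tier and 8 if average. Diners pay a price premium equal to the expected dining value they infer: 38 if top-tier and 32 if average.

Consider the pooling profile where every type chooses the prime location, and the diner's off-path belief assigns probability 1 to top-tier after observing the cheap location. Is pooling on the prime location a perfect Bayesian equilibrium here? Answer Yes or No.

On path, the diner holds the prior and pays 1/2·38 + 1/2·32 = 35. Off path (the cheap location), believing top-tier, it pays 38.
top-tier: the prime location nets 35 − 4 = 31; the cheap location nets 38. top-tier would deviate.
average: the prime location nets 35 − 8 = 27; the cheap location nets 38. average would deviate.
A type deviates, so pooling fails.

No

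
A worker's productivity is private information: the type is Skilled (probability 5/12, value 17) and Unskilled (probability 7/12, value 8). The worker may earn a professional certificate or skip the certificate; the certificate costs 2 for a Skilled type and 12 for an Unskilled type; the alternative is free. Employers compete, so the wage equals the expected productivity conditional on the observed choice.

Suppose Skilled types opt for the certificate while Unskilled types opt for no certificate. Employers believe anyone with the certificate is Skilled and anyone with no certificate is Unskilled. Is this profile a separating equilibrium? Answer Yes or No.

Yes

Under these beliefs, the certificate earns wage 17 and no certificate earns wage 8.
Skilled: the certificate nets 17 − 2 = 15; no certificate nets 8. Skilled prefers the certificate.
Unskilled: the certificate nets 17 − 12 = 5; no certificate nets 8. Unskilled prefers no certificate.
Neither type deviates, so the separating profile is an equilibrium.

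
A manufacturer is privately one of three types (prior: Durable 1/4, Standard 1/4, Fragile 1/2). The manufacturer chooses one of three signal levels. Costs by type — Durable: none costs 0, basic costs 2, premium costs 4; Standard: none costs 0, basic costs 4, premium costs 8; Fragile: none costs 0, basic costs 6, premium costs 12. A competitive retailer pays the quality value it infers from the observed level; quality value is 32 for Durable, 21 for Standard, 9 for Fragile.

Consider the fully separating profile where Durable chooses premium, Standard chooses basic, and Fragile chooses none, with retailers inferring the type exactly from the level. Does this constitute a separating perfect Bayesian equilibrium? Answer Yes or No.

Separating prices: premium → 32, basic → 21, none → 9.
Durable (assigned premium): none: 9 − 0 = 9; basic: 21 − 2 = 19; premium: 32 − 4 = 28. Durable stays.
Standard (assigned basic): none: 9 − 0 = 9; basic: 21 − 4 = 17; premium: 32 − 8 = 24. Standard prefers premium.
Fragile (assigned none): none: 9 − 0 = 9; basic: 21 − 6 = 15; premium: 32 − 12 = 20. Fragile prefers premium.
At least one type deviates; the separating profile fails.

No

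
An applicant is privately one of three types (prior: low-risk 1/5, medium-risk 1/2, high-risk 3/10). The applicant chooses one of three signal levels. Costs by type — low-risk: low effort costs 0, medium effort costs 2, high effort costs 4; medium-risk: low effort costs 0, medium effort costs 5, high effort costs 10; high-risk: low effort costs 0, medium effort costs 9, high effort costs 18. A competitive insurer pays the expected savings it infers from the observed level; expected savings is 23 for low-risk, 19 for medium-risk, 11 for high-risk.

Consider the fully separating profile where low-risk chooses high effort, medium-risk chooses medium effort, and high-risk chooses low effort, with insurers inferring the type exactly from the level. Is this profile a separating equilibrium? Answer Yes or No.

Yes

Separating rebates: high effort → 23, medium effort → 19, low effort → 11.
low-risk (assigned high effort): low effort: 11 − 0 = 11; medium effort: 19 − 2 = 17; high effort: 23 − 4 = 19. low-risk stays.
medium-risk (assigned medium effort): low effort: 11 − 0 = 11; medium effort: 19 − 5 = 14; high effort: 23 − 10 = 13. medium-risk stays.
high-risk (assigned low effort): low effort: 11 − 0 = 11; medium effort: 19 − 9 = 10; high effort: 23 − 18 = 5. high-risk stays.
Every type prefers its assigned level; separation holds.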